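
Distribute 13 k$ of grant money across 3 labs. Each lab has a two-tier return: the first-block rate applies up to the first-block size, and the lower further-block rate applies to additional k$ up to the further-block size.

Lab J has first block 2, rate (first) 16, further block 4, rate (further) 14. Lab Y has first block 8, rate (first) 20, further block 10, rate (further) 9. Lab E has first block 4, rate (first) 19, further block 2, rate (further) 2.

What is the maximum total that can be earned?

Treat each block as its own option and order by rate: Lab Y/first 20 > Lab E/first 19 > Lab J/first 16 > Lab J/second 14 > Lab Y/second 9 > Lab E/second 2.
Lab Y first at 20: fill all 8 — 5 left.
Lab E first at 19: fill all 4 — 1 left.
Lab J/first: +1 of 2 at 16; pool empty.
Total = 20×8 + 19×4 + 16×1 = 252.

252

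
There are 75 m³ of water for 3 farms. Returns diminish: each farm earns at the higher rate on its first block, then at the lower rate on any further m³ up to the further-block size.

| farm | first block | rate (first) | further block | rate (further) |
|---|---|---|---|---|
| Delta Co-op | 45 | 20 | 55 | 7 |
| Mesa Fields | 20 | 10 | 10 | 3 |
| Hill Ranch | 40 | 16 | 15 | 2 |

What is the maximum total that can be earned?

1380

Order all 6 blocks by rate: Delta Co-op/T1 20 > Hill Ranch/T1 16 > Mesa Fields/T1 10 > Delta Co-op/T2 7 > Mesa Fields/T2 3 > Hill Ranch/T2 2.
Delta Co-op/T1 (20): +45 → 30 left.
Hill Ranch T1 at 16: only 30 left, fill 30.
Total = 20×45 + 16×30 = 1380.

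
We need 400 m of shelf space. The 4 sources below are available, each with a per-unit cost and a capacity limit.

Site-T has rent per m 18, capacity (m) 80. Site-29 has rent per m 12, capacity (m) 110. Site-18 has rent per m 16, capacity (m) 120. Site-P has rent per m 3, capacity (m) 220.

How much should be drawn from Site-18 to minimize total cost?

70

Fill from the cheapest source first.
Site-P at 3: take all 220 m ; 180 still needed.
Site-29 (12): use full 110 ; 70 m to go.
Site-18 at 16: take 70 of its 120 ; requirement met.
Site-T: unused.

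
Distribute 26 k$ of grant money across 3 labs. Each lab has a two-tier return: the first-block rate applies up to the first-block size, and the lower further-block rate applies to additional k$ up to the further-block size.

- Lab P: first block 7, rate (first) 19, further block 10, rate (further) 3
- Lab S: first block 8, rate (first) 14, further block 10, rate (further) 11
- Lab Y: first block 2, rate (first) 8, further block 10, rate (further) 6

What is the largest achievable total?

363

Treat each block as its own option and order by rate: Lab P/tier1 19 > Lab S/tier1 14 > Lab S/tier2 11 > Lab Y/tier1 8 > Lab Y/tier2 6 > Lab P/tier2 3.
Lab P tier1 at 19: fill all 7 — 19 left.
Fill Lab S tier1 block (8 at 14) — 11 left.
Lab S/tier2 (11): +10 — 1 left.
Lab Y/tier1: +1 of 2 at 8; pool empty.
Total = 19×7 + 14×8 + 11×10 + 8×1 = 363.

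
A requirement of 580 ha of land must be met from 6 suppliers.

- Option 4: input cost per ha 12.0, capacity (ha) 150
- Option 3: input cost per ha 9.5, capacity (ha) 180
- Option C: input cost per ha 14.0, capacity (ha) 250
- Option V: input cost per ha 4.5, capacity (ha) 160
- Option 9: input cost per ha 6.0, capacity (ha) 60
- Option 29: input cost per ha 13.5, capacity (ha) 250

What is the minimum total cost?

4995

Cheapest first:
Option V (4.5): use full 160 — 420 ha to go.
Option 9 at 6.0: take all 60 ha — 360 still needed.
Option 3 (9.5): use full 180 — 180 ha to go.
Option 4 (12.0): use full 150 — 30 ha to go.
Take 30 from Option 29 at 13.5 to finish.
Option C: unused.
Cost = 160×4.5 + 60×6.0 + 180×9.5 + 150×12.0 + 30×13.5 = 4995.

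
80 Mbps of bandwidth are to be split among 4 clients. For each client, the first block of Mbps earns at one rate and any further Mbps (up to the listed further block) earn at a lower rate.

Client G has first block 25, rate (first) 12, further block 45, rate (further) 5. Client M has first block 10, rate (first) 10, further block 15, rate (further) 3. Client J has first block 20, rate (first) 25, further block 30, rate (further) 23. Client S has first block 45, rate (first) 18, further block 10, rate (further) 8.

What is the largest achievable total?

Treat each block as its own option and order by rate: Client J/first 25 > Client J/second 23 > Client S/first 18 > Client G/first 12 > Client M/first 10 > Client S/second 8 > Client G/second 5 > Client M/second 3.
Fill Client J first block (20 at 25) — 60 left.
Client J second at 23: fill all 30 — 30 left.
Client S first at 18: only 30 left, fill 30.
Total = 25×20 + 23×30 + 18×30 = 1730.

1730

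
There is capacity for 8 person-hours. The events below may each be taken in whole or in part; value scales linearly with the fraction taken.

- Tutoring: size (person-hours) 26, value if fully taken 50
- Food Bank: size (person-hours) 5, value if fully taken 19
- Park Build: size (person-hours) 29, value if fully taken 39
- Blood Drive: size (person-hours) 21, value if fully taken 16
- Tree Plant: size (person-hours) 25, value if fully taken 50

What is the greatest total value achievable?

Sort by value density: Food Bank 19/5≈3.8, Tree Plant 50/25≈2, Tutoring 50/26≈1.92, Park Build 39/29≈1.34, Blood Drive 16/21≈0.762.
All 5 person-hours of Food Bank fit (value 19) ; 3 remain.
Only 3 person-hours remain; take 3/25 of Tree Plant for value 50×3/25 = 6.
Total value = 25.

25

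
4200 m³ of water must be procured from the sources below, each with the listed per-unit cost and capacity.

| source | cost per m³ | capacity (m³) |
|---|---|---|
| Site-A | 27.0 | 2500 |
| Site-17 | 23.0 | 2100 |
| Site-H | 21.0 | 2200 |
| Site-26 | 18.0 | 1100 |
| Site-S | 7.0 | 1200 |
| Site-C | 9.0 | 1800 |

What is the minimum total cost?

Fill from the cheapest source first.
Site-S at 7.0: take all 1200 m³ → 3000 still needed.
Site-C (9.0): use full 1800 → 1200 m³ to go.
Site-26 at 18.0: take all 1100 m³ → 100 still needed.
Take 100 from Site-H at 21.0 to finish.
Site-17, Site-A: unused.
Cost = 1200×7.0 + 1800×9.0 + 1100×18.0 + 100×21.0 = 46500.

46500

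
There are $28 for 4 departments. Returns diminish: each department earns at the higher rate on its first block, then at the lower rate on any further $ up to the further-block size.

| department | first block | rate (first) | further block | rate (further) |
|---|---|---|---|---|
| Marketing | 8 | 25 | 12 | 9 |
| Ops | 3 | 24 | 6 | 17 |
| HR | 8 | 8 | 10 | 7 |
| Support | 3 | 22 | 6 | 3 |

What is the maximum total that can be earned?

Treat each block as its own option and order by rate: Marketing/tier1 25 > Ops/tier1 24 > Support/tier1 22 > Ops/tier2 17 > Marketing/tier2 9 > HR/tier1 8 > HR/tier2 7 > Support/tier2 3.
Fill Marketing tier1 block (8 at 25) ; 20 left.
Ops tier1 at 24: fill all 3 ; 17 left.
Support/tier1 (22): +3 ; 14 left.
Ops/tier2 (17): +6 ; 8 left.
Marketing/tier2: +8 of 12 at 9; pool empty.
Total = 25×8 + 24×3 + 22×3 + 17×6 + 9×8 = 512.

512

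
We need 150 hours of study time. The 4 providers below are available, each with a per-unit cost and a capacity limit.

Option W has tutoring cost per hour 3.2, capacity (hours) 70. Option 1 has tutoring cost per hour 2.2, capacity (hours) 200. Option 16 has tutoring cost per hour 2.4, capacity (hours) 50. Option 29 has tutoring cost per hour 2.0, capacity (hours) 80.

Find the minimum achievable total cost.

Cheapest first:
Take 80 from Option 29 at 2.0 → need 70 more.
Take 70 from Option 1 at 2.2 to finish.
Option 16, Option W: unused.
Cost = 80×2.0 + 70×2.2 = 314.

314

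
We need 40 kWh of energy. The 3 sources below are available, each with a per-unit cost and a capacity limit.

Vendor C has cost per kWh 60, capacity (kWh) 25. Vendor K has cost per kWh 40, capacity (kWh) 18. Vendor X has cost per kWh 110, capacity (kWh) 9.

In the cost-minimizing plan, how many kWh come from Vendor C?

Cheapest first:
Vendor K (40): use full 18 ; 22 kWh to go.
Vendor C (60): take the remaining 22 ; done.
Vendor X: unused.

22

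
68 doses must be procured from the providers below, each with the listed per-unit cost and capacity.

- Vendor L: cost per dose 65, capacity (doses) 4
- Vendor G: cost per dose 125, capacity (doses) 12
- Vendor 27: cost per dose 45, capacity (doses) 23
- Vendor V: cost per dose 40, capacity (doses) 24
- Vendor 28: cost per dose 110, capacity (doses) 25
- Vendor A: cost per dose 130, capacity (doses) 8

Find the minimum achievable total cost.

Fill from the cheapest provider first.
Vendor V (40): use full 24 ; 44 doses to go.
Vendor 27 (45): use full 23 ; 21 doses to go.
Vendor L at 65: take all 4 doses ; 17 still needed.
Take 17 from Vendor 28 at 110 to finish.
Vendor G, Vendor A: unused.
Cost = 24×40 + 23×45 + 4×65 + 17×110 = 4125.

4125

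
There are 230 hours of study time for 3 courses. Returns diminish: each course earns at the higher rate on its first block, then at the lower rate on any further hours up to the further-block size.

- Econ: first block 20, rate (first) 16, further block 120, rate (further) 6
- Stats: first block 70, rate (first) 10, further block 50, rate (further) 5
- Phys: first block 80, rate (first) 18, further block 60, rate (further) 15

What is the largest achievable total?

3360

Order all 6 blocks by rate: Phys/tier1 18 > Econ/tier1 16 > Phys/tier2 15 > Stats/tier1 10 > Econ/tier2 6 > Stats/tier2 5.
Phys tier1 at 18: fill all 80 — 150 left.
Econ/tier1 (16): +20 — 130 left.
Phys/tier2 (15): +60 — 70 left.
Stats tier1 at 10: fill all 70 — 0 left.
Total = 18×80 + 16×20 + 15×60 + 10×70 = 3360.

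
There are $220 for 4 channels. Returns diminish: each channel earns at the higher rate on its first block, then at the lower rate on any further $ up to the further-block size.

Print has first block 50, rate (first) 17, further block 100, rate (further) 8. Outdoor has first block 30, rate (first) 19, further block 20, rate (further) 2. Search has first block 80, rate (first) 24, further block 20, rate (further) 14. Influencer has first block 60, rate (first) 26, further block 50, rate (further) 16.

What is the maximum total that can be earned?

4900

Rank every tier by rate: Influencer/first 26 > Search/first 24 > Outdoor/first 19 > Print/first 17 > Influencer/second 16 > Search/second 14 > Print/second 8 > Outdoor/second 2.
Fill Influencer first block (60 at 26) — 160 left.
Search/first (24): +80 — 80 left.
Outdoor/first (19): +30 — 50 left.
Print first at 17: fill all 50 — 0 left.
Total = 26×60 + 24×80 + 19×30 + 17×50 = 4900.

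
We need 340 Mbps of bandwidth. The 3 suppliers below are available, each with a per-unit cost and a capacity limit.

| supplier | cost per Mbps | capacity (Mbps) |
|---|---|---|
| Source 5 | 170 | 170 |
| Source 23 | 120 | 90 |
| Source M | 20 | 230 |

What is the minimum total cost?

Fill from the cheapest supplier first.
Take 230 from Source M at 20 — need 110 more.
Take 90 from Source 23 at 120 — need 20 more.
Source 5 (170): take the remaining 20 — done.
Cost = 230×20 + 90×120 + 20×170 = 18800.

18800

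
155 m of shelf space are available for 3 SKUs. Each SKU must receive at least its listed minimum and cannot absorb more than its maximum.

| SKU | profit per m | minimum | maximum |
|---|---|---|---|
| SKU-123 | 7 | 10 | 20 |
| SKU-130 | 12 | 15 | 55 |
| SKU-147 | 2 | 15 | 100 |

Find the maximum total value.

Meeting every minimum uses 10+15+15 = 40 m, leaving 115.
Rank by profit per m: SKU-130 12 > SKU-123 7 > SKU-147 2.
Give SKU-130 40 more to hit its cap of 55 — 75 left.
Give SKU-123 10 more to hit its cap of 20 — 65 left.
SKU-147 has room for 85 more but only 65 remain, so it gets 80.
Total = 7×20 + 12×55 + 2×80 = 960.

960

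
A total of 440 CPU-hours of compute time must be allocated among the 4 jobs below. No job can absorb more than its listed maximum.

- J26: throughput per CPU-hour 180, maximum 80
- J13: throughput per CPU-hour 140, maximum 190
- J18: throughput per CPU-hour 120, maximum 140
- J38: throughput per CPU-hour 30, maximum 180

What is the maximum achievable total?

Highest throughput per CPU-hour first: J26 180 > J13 140 > J18 120 > J38 30.
Give J26 80 to hit its cap of 80 → 360 left.
J13: +190 to 190 (cap) → 170 left.
J18 takes 140 to reach its cap of 140 → 30 left.
Only 30 left; J38 takes them to reach 30.
Total = 180×80 + 140×190 + 120×140 + 30×30 = 58700.

58700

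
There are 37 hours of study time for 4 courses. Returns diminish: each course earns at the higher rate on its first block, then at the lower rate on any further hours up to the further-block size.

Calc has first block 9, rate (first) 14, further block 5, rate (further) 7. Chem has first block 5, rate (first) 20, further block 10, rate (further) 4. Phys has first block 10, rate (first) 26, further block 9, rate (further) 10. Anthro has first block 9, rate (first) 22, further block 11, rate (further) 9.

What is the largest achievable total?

724

Treat each block as its own option and order by rate: Phys/tier1 26 > Anthro/tier1 22 > Chem/tier1 20 > Calc/tier1 14 > Phys/tier2 10 > Anthro/tier2 9 > Calc/tier2 7 > Chem/tier2 4.
Phys/tier1 (26): +10 → 27 left.
Anthro tier1 at 22: fill all 9 → 18 left.
Chem tier1 at 20: fill all 5 → 13 left.
Calc tier1 at 14: fill all 9 → 4 left.
Phys tier2 at 10: only 4 left, fill 4.
Total = 26×10 + 22×9 + 20×5 + 14×9 + 10×4 = 724.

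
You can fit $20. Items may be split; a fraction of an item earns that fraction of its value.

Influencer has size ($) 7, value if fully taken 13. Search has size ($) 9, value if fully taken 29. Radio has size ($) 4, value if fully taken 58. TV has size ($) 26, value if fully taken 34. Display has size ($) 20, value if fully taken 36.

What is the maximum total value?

Best value per unit of size first: Radio 58/4≈14.5, Search 29/9≈3.22, Influencer 13/7≈1.86, Display 36/20≈1.8, TV 34/26≈1.31.
Take all of Radio (4 $, value 58) ; 16 $ left.
All 9 $ of Search fit (value 29) ; 7 remain.
Influencer: take in full, 7 $ for value 13 ; 0 left.
Total value = 100.

100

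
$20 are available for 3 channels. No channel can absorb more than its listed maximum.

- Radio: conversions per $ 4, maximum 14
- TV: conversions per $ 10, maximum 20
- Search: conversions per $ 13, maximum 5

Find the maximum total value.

Rank by conversions per $: Search 13 > TV 10 > Radio 4.
Search takes 5 to reach its cap of 5 — 15 left.
TV: +15 (room for 20) → 15. Pool exhausted.
Total = 10×15 + 13×5 = 215.

215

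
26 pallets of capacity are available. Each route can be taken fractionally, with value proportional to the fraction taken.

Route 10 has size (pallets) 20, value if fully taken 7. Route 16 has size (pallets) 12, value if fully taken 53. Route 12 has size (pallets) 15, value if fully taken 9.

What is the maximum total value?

Best value per unit of size first: Route 16 53/12≈4.42, Route 12 9/15≈0.6, Route 10 7/20≈0.35.
Take all of Route 16 (12 pallets, value 53) — 14 pallets left.
Only 14 pallets remain; take 14/15 of Route 12 for value 9×14/15 = 8.4.
Total value = 61.4.

61.4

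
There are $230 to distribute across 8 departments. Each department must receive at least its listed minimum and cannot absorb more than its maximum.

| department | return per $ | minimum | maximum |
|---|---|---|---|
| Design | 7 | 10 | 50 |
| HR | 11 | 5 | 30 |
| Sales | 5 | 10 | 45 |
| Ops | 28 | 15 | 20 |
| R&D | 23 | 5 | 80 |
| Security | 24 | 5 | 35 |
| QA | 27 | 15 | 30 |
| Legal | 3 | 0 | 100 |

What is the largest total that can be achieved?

4605

Meeting every minimum uses 10+5+10+15+5+5+15+0 = 65 $, leaving 165.
Order the departments by return per $: Ops 28 > QA 27 > Security 24 > R&D 23 > HR 11 > Design 7 > Sales 5 > Legal 3.
Ops: +5 to 20 (cap) — 160 left.
QA takes 15 more to reach its cap of 30 — 145 left.
Give Security 30 more to hit its cap of 35 — 115 left.
R&D takes 75 more to reach its cap of 80 — 40 left.
Give HR 25 more to hit its cap of 30 — 15 left.
Only 15 left; Design takes them to reach 25.
Total = 7×25 + 11×30 + 5×10 + 28×20 + 23×80 + 24×35 + 27×30 = 4605.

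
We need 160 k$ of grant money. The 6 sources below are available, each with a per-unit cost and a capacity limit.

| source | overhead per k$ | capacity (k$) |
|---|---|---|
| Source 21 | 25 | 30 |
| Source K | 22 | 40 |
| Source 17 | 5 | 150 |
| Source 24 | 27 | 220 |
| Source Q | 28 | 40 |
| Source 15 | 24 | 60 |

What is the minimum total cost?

970

Use sources in increasing cost order.
Source 17 at 5: take all 150 k$ → 10 still needed.
Source K (22): take the remaining 10 → done.
Source 15, Source 21, Source 24, Source Q: unused.
Cost = 150×5 + 10×22 = 970.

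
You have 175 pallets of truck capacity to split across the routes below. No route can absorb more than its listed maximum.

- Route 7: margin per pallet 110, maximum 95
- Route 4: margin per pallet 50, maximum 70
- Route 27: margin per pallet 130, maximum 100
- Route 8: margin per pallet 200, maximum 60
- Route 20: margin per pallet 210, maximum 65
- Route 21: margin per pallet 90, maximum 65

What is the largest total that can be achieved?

32150

Highest margin per pallet first: Route 20 210 > Route 8 200 > Route 27 130 > Route 7 110 > Route 21 90 > Route 4 50.
Route 20 takes 65 to reach its cap of 65 ; 110 left.
Give Route 8 60 to hit its cap of 60 ; 50 left.
Route 27: +50 (room for 100) → 50. Pool exhausted.
Total = 130×50 + 200×60 + 210×65 = 32150.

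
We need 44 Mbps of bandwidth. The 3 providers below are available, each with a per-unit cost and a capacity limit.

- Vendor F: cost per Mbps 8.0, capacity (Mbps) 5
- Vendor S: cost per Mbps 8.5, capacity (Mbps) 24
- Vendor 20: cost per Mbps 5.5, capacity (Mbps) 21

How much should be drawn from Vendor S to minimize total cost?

Use providers in increasing cost order.
Vendor 20 (5.5): use full 21 — 23 Mbps to go.
Vendor F at 8.0: take all 5 Mbps — 18 still needed.
Take 18 from Vendor S at 8.5 to finish.

18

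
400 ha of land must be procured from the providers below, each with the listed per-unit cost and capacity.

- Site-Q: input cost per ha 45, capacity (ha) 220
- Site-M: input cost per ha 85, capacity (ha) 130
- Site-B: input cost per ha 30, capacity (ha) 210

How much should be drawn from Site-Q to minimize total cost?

Use providers in increasing cost order.
Take 210 from Site-B at 30 → need 190 more.
Site-Q (45): take the remaining 190 → done.
Site-M: unused.

190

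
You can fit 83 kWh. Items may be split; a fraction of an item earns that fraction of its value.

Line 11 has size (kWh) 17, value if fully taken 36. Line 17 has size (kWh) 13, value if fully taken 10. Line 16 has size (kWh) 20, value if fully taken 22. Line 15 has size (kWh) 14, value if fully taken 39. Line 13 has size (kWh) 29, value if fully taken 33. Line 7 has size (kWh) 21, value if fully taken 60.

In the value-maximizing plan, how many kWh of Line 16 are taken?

2

Best value per unit of size first: Line 7 60/21≈2.86, Line 15 39/14≈2.79, Line 11 36/17≈2.12, Line 13 33/29≈1.14, Line 16 22/20≈1.1, Line 17 10/13≈0.769.
Take all of Line 7 (21 kWh, value 60) → 62 kWh left.
All 14 kWh of Line 15 fit (value 39) → 48 remain.
Line 11: take in full, 17 kWh for value 36 → 31 left.
Take all of Line 13 (29 kWh, value 33) → 2 kWh left.
Fill the last 2 kWh with part of Line 16: 2/20 of it earns 2.2.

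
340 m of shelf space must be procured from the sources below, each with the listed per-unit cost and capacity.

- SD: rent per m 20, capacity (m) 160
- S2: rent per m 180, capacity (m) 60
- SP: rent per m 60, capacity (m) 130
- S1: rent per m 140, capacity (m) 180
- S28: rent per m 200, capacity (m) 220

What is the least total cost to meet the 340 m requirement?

18000

Use sources in increasing cost order.
Take 160 from SD at 20 → need 180 more.
SP at 60: take all 130 m → 50 still needed.
S1 (140): take the remaining 50 → done.
S2, S28: unused.
Cost = 160×20 + 130×60 + 50×140 = 18000.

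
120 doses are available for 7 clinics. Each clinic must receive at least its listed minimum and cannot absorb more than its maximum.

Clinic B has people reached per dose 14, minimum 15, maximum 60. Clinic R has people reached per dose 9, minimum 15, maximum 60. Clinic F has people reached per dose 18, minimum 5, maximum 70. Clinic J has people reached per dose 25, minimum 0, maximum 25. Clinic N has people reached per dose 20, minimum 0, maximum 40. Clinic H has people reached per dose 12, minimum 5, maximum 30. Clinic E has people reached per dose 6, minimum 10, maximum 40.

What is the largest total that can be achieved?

2070

Meeting every minimum uses 15+15+5+0+0+5+10 = 50 doses, leaving 70.
Highest people reached per dose first: Clinic J 25 > Clinic N 20 > Clinic F 18 > Clinic B 14 > Clinic H 12 > Clinic R 9 > Clinic E 6.
Clinic J: +25 to 25 (cap) → 45 left.
Give Clinic N 40 more to hit its cap of 40 → 5 left.
Only 5 left; Clinic F takes them to reach 10.
Total = 14×15 + 9×15 + 18×10 + 25×25 + 20×40 + 12×5 + 6×10 = 2070.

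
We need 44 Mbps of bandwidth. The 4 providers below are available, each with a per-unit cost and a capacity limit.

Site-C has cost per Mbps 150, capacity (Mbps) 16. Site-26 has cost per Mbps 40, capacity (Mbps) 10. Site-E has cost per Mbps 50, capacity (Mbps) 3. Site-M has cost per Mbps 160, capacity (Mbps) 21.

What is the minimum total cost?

5350

Cheapest first:
Site-26 (40): use full 10 ; 34 Mbps to go.
Take 3 from Site-E at 50 ; need 31 more.
Site-C (150): use full 16 ; 15 Mbps to go.
Site-M (160): take the remaining 15 ; done.
Cost = 10×40 + 3×50 + 16×150 + 15×160 = 5350.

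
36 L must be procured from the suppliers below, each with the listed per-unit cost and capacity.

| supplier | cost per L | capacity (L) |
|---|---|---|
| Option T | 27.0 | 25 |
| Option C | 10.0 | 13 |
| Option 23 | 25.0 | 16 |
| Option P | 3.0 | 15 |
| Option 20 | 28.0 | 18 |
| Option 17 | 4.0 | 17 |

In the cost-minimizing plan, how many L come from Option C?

Fill from the cheapest supplier first.
Option P (3.0): use full 15 — 21 L to go.
Option 17 (4.0): use full 17 — 4 L to go.
Take 4 from Option C at 10.0 to finish.
Option 23, Option T, Option 20: unused.

4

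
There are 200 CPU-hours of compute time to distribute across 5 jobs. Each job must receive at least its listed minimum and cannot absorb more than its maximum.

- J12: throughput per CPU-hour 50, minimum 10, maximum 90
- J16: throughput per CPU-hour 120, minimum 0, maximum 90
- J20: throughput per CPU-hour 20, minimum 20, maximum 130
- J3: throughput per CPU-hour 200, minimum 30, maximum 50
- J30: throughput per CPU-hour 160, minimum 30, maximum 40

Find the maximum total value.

26900

Meeting every minimum uses 10+0+20+30+30 = 90 CPU-hours, leaving 110.
Highest throughput per CPU-hour first: J3 200 > J30 160 > J16 120 > J12 50 > J20 20.
J3 takes 20 more to reach its cap of 50 ; 90 left.
J30: +10 to 40 (cap) ; 80 left.
J16 has room for 90 more but only 80 remain, so it gets 80.
Total = 50×10 + 120×80 + 20×20 + 200×50 + 160×40 = 26900.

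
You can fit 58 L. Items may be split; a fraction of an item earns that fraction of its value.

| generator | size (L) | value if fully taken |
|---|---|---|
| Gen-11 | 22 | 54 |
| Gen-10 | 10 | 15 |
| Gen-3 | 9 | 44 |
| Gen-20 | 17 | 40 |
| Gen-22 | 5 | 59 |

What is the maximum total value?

Sort by value density: Gen-22 59/5≈11.8, Gen-3 44/9≈4.89, Gen-11 54/22≈2.45, Gen-20 40/17≈2.35, Gen-10 15/10≈1.5.
All 5 L of Gen-22 fit (value 59) ; 53 remain.
Take all of Gen-3 (9 L, value 44) ; 44 L left.
Gen-11: take in full, 22 L for value 54 ; 22 left.
Gen-20: take in full, 17 L for value 40 ; 5 left.
Fill the last 5 L with part of Gen-10: 5/10 of it earns 7.5.
Total value = 204.5.

204.5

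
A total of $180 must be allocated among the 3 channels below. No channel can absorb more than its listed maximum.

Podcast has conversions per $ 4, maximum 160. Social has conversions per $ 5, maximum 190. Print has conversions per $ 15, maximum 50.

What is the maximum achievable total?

Order the channels by conversions per $: Print 15 > Social 5 > Podcast 4.
Print takes 50 to reach its cap of 50 ; 130 left.
Social: +130 (room for 190) → 130. Pool exhausted.
Total = 5×130 + 15×50 = 1400.

1400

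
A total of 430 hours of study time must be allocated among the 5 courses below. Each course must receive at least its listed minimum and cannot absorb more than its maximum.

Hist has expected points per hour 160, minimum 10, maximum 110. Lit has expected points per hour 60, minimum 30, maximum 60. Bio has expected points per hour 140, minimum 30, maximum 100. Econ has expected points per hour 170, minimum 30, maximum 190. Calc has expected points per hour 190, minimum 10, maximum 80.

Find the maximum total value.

69500

Meeting every minimum uses 10+30+30+30+10 = 110 hours, leaving 320.
Highest expected points per hour first: Calc 190 > Econ 170 > Hist 160 > Bio 140 > Lit 60.
Give Calc 70 more to hit its cap of 80 ; 250 left.
Give Econ 160 more to hit its cap of 190 ; 90 left.
Hist: +90 (room for 100) → 100. Pool exhausted.
Total = 160×100 + 60×30 + 140×30 + 170×190 + 190×80 = 69500.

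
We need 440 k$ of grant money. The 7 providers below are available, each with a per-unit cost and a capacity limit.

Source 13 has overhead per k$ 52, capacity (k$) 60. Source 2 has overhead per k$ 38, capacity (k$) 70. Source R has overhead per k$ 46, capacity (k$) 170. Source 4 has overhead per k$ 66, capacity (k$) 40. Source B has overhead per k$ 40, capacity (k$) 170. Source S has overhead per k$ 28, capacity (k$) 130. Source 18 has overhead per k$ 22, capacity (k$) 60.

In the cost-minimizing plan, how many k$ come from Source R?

Cheapest first:
Source 18 (22): use full 60 — 380 k$ to go.
Source S (28): use full 130 — 250 k$ to go.
Source 2 at 38: take all 70 k$ — 180 still needed.
Source B at 40: take all 170 k$ — 10 still needed.
Source R (46): take the remaining 10 — done.
Source 13, Source 4: unused.

10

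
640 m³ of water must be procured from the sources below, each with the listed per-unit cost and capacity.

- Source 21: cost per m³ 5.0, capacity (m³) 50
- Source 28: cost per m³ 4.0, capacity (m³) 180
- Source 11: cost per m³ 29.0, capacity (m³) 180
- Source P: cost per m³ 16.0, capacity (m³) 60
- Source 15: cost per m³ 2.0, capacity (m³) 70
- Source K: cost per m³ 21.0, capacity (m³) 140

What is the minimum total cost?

Fill from the cheapest source first.
Source 15 (2.0): use full 70 — 570 m³ to go.
Source 28 at 4.0: take all 180 m³ — 390 still needed.
Source 21 at 5.0: take all 50 m³ — 340 still needed.
Source P at 16.0: take all 60 m³ — 280 still needed.
Source K at 21.0: take all 140 m³ — 140 still needed.
Source 11 (29.0): take the remaining 140 — done.
Cost = 70×2.0 + 180×4.0 + 50×5.0 + 60×16.0 + 140×21.0 + 140×29.0 = 9070.

9070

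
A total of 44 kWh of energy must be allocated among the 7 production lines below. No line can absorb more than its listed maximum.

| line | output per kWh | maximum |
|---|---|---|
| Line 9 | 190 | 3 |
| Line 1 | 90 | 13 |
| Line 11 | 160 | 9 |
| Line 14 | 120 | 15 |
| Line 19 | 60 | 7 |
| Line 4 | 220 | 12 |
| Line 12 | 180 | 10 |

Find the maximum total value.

7650

Rank by output per kWh: Line 4 220 > Line 9 190 > Line 12 180 > Line 11 160 > Line 14 120 > Line 1 90 > Line 19 60.
Line 4: +12 to 12 (cap) — 32 left.
Line 9: +3 to 3 (cap) — 29 left.
Line 12 takes 10 to reach its cap of 10 — 19 left.
Line 11: +9 to 9 (cap) — 10 left.
Line 14: +10 (room for 15) → 10. Pool exhausted.
Total = 190×3 + 160×9 + 120×10 + 220×12 + 180×10 = 7650.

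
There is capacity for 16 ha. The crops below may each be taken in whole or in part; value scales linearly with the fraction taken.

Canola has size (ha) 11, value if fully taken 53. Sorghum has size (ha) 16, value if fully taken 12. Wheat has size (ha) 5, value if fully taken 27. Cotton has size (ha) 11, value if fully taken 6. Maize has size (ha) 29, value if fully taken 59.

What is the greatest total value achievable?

Best value per unit of size first: Wheat 27/5≈5.4, Canola 53/11≈4.82, Maize 59/29≈2.03, Sorghum 12/16≈0.75, Cotton 6/11≈0.545.
All 5 ha of Wheat fit (value 27) — 11 remain.
Canola: take in full, 11 ha for value 53 — 0 left.
Total value = 80.

80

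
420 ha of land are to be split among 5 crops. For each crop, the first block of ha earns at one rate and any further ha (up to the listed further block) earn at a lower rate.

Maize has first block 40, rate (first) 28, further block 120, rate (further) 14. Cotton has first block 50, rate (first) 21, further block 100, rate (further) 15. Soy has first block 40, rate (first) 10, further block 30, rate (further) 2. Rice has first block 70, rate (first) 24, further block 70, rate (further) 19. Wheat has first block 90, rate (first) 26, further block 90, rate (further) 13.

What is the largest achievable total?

9020

Rank every tier by rate: Maize/T1 28 > Wheat/T1 26 > Rice/T1 24 > Cotton/T1 21 > Rice/T2 19 > Cotton/T2 15 > Maize/T2 14 > Wheat/T2 13 > Soy/T1 10 > Soy/T2 2.
Fill Maize T1 block (40 at 28) → 380 left.
Wheat T1 at 26: fill all 90 → 290 left.
Fill Rice T1 block (70 at 24) → 220 left.
Cotton T1 at 21: fill all 50 → 170 left.
Rice/T2 (19): +70 → 100 left.
Cotton/T2 (15): +100 → 0 left.
Total = 28×40 + 26×90 + 24×70 + 21×50 + 19×70 + 15×100 = 9020.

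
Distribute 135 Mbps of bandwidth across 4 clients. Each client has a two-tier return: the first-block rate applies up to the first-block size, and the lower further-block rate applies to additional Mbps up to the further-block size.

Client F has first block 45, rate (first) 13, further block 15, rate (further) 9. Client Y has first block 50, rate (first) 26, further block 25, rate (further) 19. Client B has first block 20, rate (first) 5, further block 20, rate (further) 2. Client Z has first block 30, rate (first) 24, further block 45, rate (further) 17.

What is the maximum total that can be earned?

Order all 8 blocks by rate: Client Y/first 26 > Client Z/first 24 > Client Y/second 19 > Client Z/second 17 > Client F/first 13 > Client F/second 9 > Client B/first 5 > Client B/second 2.
Fill Client Y first block (50 at 26) ; 85 left.
Fill Client Z first block (30 at 24) ; 55 left.
Client Y/second (19): +25 ; 30 left.
Client Z/second: +30 of 45 at 17; pool empty.
Total = 26×50 + 24×30 + 19×25 + 17×30 = 3005.

3005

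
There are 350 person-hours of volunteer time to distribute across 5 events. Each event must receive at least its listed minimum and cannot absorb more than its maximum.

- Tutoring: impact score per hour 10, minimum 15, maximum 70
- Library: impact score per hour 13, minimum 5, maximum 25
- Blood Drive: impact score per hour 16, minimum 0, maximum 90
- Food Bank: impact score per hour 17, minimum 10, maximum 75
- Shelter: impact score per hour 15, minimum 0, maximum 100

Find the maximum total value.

Meeting every minimum uses 15+5+0+10+0 = 30 person-hours, leaving 320.
Order the events by impact score per hour: Food Bank 17 > Blood Drive 16 > Shelter 15 > Library 13 > Tutoring 10.
Food Bank: +65 to 75 (cap) → 255 left.
Give Blood Drive 90 more to hit its cap of 90 → 165 left.
Shelter takes 100 more to reach its cap of 100 → 65 left.
Library takes 20 more to reach its cap of 25 → 45 left.
Tutoring has room for 55 more but only 45 remain, so it gets 60.
Total = 10×60 + 13×25 + 16×90 + 17×75 + 15×100 = 5140.

5140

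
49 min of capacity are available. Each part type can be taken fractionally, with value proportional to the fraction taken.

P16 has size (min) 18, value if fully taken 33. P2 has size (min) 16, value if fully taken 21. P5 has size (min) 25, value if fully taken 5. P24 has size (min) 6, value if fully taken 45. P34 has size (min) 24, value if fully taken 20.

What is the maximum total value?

106.5

Best value per unit of size first: P24 45/6≈7.5, P16 33/18≈1.83, P2 21/16≈1.31, P34 20/24≈0.833, P5 5/25≈0.2.
P24: take in full, 6 min for value 45 → 43 left.
P16: take in full, 18 min for value 33 → 25 left.
Take all of P2 (16 min, value 21) → 9 min left.
Fill the last 9 min with part of P34: 9/24 of it earns 7.5.
Total value = 106.5.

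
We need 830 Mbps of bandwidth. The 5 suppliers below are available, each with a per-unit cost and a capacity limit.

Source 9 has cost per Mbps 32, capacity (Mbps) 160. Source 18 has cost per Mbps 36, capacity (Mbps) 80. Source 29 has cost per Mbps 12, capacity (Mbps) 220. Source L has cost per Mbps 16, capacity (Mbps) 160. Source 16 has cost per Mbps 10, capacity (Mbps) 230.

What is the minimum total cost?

14780

Use suppliers in increasing cost order.
Take 230 from Source 16 at 10 ; need 600 more.
Source 29 (12): use full 220 ; 380 Mbps to go.
Source L at 16: take all 160 Mbps ; 220 still needed.
Source 9 (32): use full 160 ; 60 Mbps to go.
Source 18 at 36: take 60 of its 80 ; requirement met.
Cost = 230×10 + 220×12 + 160×16 + 160×32 + 60×36 = 14780.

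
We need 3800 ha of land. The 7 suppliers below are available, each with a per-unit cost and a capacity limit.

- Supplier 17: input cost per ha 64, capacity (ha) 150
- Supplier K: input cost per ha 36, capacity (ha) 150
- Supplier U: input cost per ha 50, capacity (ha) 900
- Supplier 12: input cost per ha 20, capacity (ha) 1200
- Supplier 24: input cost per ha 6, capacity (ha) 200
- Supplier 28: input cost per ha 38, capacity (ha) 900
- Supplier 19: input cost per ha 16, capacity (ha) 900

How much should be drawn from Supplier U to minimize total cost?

450

Use suppliers in increasing cost order.
Take 200 from Supplier 24 at 6 ; need 3600 more.
Take 900 from Supplier 19 at 16 ; need 2700 more.
Take 1200 from Supplier 12 at 20 ; need 1500 more.
Take 150 from Supplier K at 36 ; need 1350 more.
Take 900 from Supplier 28 at 38 ; need 450 more.
Supplier U at 50: take 450 of its 900 ; requirement met.
Supplier 17: unused.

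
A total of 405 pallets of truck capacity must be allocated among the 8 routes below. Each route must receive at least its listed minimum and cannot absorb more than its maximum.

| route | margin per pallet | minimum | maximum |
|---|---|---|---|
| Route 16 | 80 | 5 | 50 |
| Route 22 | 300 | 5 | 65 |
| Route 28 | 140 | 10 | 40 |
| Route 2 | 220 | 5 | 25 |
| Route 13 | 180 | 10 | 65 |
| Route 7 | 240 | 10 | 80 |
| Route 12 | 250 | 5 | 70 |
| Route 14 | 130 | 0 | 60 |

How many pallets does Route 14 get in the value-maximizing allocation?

55

Meeting every minimum uses 5+5+10+5+10+10+5+0 = 50 pallets, leaving 355.
Highest margin per pallet first: Route 22 300 > Route 12 250 > Route 7 240 > Route 2 220 > Route 13 180 > Route 28 140 > Route 14 130 > Route 16 80.
Give Route 22 60 more to hit its cap of 65 — 295 left.
Route 12 takes 65 more to reach its cap of 70 — 230 left.
Route 7 takes 70 more to reach its cap of 80 — 160 left.
Give Route 2 20 more to hit its cap of 25 — 140 left.
Route 13 takes 55 more to reach its cap of 65 — 85 left.
Route 28 takes 30 more to reach its cap of 40 — 55 left.
Route 14: +55 (room for 60) → 55. Pool exhausted.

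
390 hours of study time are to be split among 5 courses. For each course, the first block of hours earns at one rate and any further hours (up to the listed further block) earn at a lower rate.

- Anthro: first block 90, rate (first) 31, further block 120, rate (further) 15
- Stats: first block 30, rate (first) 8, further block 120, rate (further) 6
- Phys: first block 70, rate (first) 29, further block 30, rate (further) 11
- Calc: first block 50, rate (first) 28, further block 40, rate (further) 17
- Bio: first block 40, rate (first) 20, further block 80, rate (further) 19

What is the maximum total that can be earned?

9520

Treat each block as its own option and order by rate: Anthro/T1 31 > Phys/T1 29 > Calc/T1 28 > Bio/T1 20 > Bio/T2 19 > Calc/T2 17 > Anthro/T2 15 > Phys/T2 11 > Stats/T1 8 > Stats/T2 6.
Fill Anthro T1 block (90 at 31) ; 300 left.
Fill Phys T1 block (70 at 29) ; 230 left.
Calc/T1 (28): +50 ; 180 left.
Bio T1 at 20: fill all 40 ; 140 left.
Bio T2 at 19: fill all 80 ; 60 left.
Calc T2 at 17: fill all 40 ; 20 left.
20 remain; put them into Anthro T2 at 15.
Total = 31×90 + 29×70 + 28×50 + 20×40 + 19×80 + 17×40 + 15×20 = 9520.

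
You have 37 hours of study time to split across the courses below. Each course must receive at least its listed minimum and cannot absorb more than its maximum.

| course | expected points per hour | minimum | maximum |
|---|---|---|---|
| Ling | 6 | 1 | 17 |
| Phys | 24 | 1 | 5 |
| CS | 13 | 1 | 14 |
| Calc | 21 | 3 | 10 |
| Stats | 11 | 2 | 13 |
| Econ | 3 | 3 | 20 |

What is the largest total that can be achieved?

Meeting every minimum uses 1+1+1+3+2+3 = 11 hours, leaving 26.
Rank by expected points per hour: Phys 24 > Calc 21 > CS 13 > Stats 11 > Ling 6 > Econ 3.
Phys: +4 to 5 (cap) ; 22 left.
Calc takes 7 more to reach its cap of 10 ; 15 left.
Give CS 13 more to hit its cap of 14 ; 2 left.
Only 2 left; Stats takes them to reach 4.
Total = 6×1 + 24×5 + 13×14 + 21×10 + 11×4 + 3×3 = 571.

571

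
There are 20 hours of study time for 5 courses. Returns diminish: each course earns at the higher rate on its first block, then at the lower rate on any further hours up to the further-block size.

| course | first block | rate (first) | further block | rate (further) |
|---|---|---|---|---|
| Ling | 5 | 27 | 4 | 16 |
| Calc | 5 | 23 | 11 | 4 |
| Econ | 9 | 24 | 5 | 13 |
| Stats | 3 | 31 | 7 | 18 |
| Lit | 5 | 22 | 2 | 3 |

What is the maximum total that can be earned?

Rank every tier by rate: Stats/first 31 > Ling/first 27 > Econ/first 24 > Calc/first 23 > Lit/first 22 > Stats/second 18 > Ling/second 16 > Econ/second 13 > Calc/second 4 > Lit/second 3.
Fill Stats first block (3 at 31) ; 17 left.
Ling/first (27): +5 ; 12 left.
Econ/first (24): +9 ; 3 left.
3 remain; put them into Calc first at 23.
Total = 31×3 + 27×5 + 24×9 + 23×3 = 513.

513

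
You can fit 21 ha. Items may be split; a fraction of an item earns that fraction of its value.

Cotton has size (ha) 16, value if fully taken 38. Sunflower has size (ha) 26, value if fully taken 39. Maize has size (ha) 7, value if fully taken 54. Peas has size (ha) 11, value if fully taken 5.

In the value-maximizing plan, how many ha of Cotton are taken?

Sort by value density: Maize 54/7≈7.71, Cotton 38/16≈2.38, Sunflower 39/26≈1.5, Peas 5/11≈0.455.
Take all of Maize (7 ha, value 54) — 14 ha left.
14 ha left: a 14/16 share of Cotton gives 38×14/16 = 33.25.

14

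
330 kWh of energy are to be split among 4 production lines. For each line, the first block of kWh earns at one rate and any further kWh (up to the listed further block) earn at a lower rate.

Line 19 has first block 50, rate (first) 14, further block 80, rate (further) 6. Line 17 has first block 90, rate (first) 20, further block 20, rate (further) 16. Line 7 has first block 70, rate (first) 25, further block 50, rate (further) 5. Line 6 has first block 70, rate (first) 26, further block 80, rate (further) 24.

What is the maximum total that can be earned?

Order all 8 blocks by rate: Line 6/T1 26 > Line 7/T1 25 > Line 6/T2 24 > Line 17/T1 20 > Line 17/T2 16 > Line 19/T1 14 > Line 19/T2 6 > Line 7/T2 5.
Line 6/T1 (26): +70 ; 260 left.
Line 7/T1 (25): +70 ; 190 left.
Line 6/T2 (24): +80 ; 110 left.
Line 17/T1 (20): +90 ; 20 left.
Fill Line 17 T2 block (20 at 16) ; 0 left.
Total = 26×70 + 25×70 + 24×80 + 20×90 + 16×20 = 7610.

7610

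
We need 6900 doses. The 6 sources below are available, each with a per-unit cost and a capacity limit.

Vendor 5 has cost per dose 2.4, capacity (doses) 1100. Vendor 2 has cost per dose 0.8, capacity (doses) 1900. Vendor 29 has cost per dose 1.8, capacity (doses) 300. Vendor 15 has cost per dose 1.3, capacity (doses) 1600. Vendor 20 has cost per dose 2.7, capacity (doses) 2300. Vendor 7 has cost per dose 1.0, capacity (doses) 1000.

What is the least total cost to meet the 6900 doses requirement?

Use sources in increasing cost order.
Vendor 2 (0.8): use full 1900 — 5000 doses to go.
Vendor 7 (1.0): use full 1000 — 4000 doses to go.
Take 1600 from Vendor 15 at 1.3 — need 2400 more.
Take 300 from Vendor 29 at 1.8 — need 2100 more.
Vendor 5 at 2.4: take all 1100 doses — 1000 still needed.
Vendor 20 (2.7): take the remaining 1000 — done.
Cost = 1900×0.8 + 1000×1.0 + 1600×1.3 + 300×1.8 + 1100×2.4 + 1000×2.7 = 10480.

10480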